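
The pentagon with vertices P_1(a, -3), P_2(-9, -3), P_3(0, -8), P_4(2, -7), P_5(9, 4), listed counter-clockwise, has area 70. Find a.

The doubled signed area Σ (x_i y_{i+1} − x_{i+1} y_i) is linear in a.
With a=0 it equals 105; the coefficient of a is -7 (from the two edges through P_1).
So -7·a + 105 = 2·70 = 140 ⇒ a = -5.

-5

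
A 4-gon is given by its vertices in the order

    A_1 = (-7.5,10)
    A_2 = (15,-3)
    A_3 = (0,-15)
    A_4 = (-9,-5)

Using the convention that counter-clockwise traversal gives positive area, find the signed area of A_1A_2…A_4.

Apply the shoelace formula: 2A = Σ (x_i·y_{i+1} − x_{i+1}·y_i), indices taken mod 4.
A_1→A_2: (-7.5)(-3) − (15)(10) = -127.5
A_2→A_3: (15)(-15) − (0)(-3) = -225
A_3→A_4: (0)(-5) − (-9)(-15) = -135
A_4→A_1: (-9)(10) − (-7.5)(-5) = -127.5
Σ = -615
Signed area = Σ/2 = -307.5 (negative ⇒ clockwise traversal).

-307.5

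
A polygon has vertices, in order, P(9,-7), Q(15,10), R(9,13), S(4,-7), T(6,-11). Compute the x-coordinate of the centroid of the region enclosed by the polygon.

Apply Gauss's area formula. First the cross-terms c_i = x_i·y_{i+1} − x_{i+1}·y_i:
  195, 105, -115, -2, 57  ⇒  2A = 240, A = 120.
Then Σ (x_i + x_{i+1})·c_i = 6540, so x̄ = 6540 / (6·120) = 109/12.

109/12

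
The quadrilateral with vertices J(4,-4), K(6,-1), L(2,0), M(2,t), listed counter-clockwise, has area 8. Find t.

-1

The doubled signed area Σ (x_i y_{i+1} − x_{i+1} y_i) is linear in t.
With t=0 it equals 14; the coefficient of t is -2 (from the two edges through M).
So -2·t + 14 = 2·8 = 16 ⇒ t = -1.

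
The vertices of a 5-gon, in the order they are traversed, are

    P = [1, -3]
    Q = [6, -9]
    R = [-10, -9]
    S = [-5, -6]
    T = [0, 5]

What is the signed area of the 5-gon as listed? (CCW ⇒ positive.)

Σ = (9) + (-144) + (15) + (-25) + (-5) = -150
Signed area = Σ/2 = -75 (negative ⇒ clockwise traversal).

-75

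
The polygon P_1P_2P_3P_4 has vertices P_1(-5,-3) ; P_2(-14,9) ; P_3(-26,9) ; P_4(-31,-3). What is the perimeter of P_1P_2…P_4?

66

|P_1P_2| = √((-9)² + (12)²) = √225 = 15
|P_2P_3| = √((-12)² + (0)²) = √144 = 12
|P_3P_4| = √((-5)² + (-12)²) = √169 = 13
|P_4P_1| = √((26)² + (0)²) = √676 = 26
Perimeter = 15 + 12 + 13 + 26 = 66.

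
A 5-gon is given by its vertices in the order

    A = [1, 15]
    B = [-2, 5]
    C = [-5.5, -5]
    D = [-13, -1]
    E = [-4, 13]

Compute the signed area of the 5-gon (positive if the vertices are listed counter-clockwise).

-116.5

Cross-terms: 35, 37.5, -59.5, -173, -73  ⇒  Σ = -233
Signed area = Σ/2 = -116.5 (negative ⇒ clockwise traversal).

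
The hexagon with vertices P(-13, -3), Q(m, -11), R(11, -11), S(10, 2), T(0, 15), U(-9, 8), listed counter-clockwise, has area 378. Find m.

7

The doubled signed area Σ (x_i y_{i+1} − x_{i+1} y_i) is linear in m.
With m=0 it equals 812; the coefficient of m is -8 (from the two edges through Q).
So -8·m + 812 = 2·378 = 756 ⇒ m = 7.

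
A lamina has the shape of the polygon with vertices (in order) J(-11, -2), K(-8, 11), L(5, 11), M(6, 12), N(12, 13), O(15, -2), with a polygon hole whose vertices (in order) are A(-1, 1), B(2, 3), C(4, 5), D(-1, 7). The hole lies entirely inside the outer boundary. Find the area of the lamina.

295.5

Outer boundary:
Σ = (-137) + (-143) + (-6) + (-66) + (-219) + (-52) = -623
Area = |Σ|/2 = 311.5.
Hole:
A→B: (-1)(3) − (2)(1) = -5
B→C: (2)(5) − (4)(3) = -2
C→D: (4)(7) − (-1)(5) = 33
D→A: (-1)(1) − (-1)(7) = 6
Σ = 32
Area = |Σ|/2 = 16.
Net area = 311.5 − 16 = 295.5.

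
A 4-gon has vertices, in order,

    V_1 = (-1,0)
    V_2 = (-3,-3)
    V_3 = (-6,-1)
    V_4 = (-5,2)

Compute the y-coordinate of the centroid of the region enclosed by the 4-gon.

Apply Gauss's area formula. First the cross-terms c_i = x_i·y_{i+1} − x_{i+1}·y_i:
  3, -15, -17, 2  ⇒  2A = -27, A = -13.5.
Then Σ (y_i + y_{i+1})·c_i = 38, so ȳ = 38 / (6·(-13.5)) = -38/81.

-38/81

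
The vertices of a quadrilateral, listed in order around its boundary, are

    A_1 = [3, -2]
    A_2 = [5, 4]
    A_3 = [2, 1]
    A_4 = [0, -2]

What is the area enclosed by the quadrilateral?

Apply Gauss's area formula: 2A = Σ (x_i·y_{i+1} − x_{i+1}·y_i), indices taken mod 4.
Σ = (22) + (-3) + (-4) + (6) = 21
Area = |Σ|/2 = 10.5.

10.5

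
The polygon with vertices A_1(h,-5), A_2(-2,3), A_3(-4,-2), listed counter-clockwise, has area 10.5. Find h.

-1

Write out the shoelace sum; only the two edges meeting at A_1 involve h:
2·Area = [((-4)·(-5) − h·(-2)) + (h·3 − (-2)·(-5))] + 16
       = 5·h + 26 = 21
⇒ h = -1.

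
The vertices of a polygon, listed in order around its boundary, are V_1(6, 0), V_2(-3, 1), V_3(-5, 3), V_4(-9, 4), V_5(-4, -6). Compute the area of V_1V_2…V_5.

Apply the surveyor's formula: 2A = Σ (x_i·y_{i+1} − x_{i+1}·y_i), indices taken mod 5.
V_1→V_2: (6)(1) − (-3)(0) = 6
V_2→V_3: (-3)(3) − (-5)(1) = -4
V_3→V_4: (-5)(4) − (-9)(3) = 7
V_4→V_5: (-9)(-6) − (-4)(4) = 70
V_5→V_1: (-4)(0) − (6)(-6) = 36
Σ = 115
Area = |Σ|/2 = 57.5.

57.5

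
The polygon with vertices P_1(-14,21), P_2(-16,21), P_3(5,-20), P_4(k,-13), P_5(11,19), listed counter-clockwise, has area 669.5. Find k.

13

The doubled signed area Σ (x_i y_{i+1} − x_{i+1} y_i) is linear in k.
With k=0 it equals 832; the coefficient of k is 39 (from the two edges through P_4).
So 39·k + 832 = 2·669.5 = 1339 ⇒ k = 13.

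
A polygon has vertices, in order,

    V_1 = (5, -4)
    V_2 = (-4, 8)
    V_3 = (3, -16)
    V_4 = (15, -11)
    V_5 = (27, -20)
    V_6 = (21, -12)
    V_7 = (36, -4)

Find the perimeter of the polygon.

|V_1V_2| = √((-9)² + (12)²) = √225 = 15
|V_2V_3| = √((7)² + (-24)²) = √625 = 25
|V_3V_4| = √((12)² + (5)²) = √169 = 13
|V_4V_5| = √((12)² + (-9)²) = √225 = 15
|V_5V_6| = √((-6)² + (8)²) = √100 = 10
|V_6V_7| = √((15)² + (8)²) = √289 = 17
|V_7V_1| = √((-31)² + (0)²) = √961 = 31
Perimeter = 15 + 25 + 13 + 15 + 10 + 17 + 31 = 126.

126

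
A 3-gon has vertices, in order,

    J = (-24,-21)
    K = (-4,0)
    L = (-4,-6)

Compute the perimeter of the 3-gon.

|JK| = √((20)² + (21)²) = √841 = 29
|KL| = √((0)² + (-6)²) = √36 = 6
|LJ| = √((-20)² + (-15)²) = √625 = 25
Perimeter = 29 + 6 + 25 = 60.

60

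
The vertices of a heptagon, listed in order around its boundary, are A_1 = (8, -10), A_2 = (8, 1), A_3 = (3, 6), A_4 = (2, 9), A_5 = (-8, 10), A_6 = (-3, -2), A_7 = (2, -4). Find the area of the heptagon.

Σ = (88) + (45) + (15) + (92) + (46) + (16) + (12) = 314
Area = |Σ|/2 = 157.

157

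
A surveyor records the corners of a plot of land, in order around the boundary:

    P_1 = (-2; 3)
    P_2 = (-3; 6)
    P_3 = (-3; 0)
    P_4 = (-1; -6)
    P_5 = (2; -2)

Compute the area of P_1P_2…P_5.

24.5

Apply the surveyor's formula: 2A = Σ (x_i·y_{i+1} − x_{i+1}·y_i), indices taken mod 5.
Σ = (-3) + (18) + (18) + (14) + (2) = 49
Area = |Σ|/2 = 24.5.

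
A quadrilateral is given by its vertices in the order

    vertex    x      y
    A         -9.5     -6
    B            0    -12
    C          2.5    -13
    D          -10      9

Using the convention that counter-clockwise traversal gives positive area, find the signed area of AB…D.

Σ = (114) + (30) + (-107.5) + (145.5) = 182
Signed area = Σ/2 = 91 (positive ⇒ counter-clockwise traversal).

91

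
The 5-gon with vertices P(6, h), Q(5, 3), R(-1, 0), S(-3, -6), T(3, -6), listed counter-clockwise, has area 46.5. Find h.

Write out the shoelace sum; only the two edges meeting at P involve h:
2·Area = [(3·h − 6·(-6)) + (6·3 − 5·h)] + 45
       = -2·h + 99 = 93
⇒ h = 3.

3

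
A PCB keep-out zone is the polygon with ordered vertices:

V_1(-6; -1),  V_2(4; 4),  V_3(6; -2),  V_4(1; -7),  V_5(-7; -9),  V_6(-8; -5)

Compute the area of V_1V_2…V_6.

Cross-terms: -20, -32, -40, -58, -37, -22  ⇒  Σ = -209
Area = |Σ|/2 = 104.5.

104.5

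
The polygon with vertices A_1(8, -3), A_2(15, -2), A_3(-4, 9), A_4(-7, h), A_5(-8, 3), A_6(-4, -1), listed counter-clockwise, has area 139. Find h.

10

Write out the shoelace sum; only the two edges meeting at A_4 involve h:
2·Area = [((-4)·h − (-7)·9) + ((-7)·3 − (-8)·h)] + 196
       = 4·h + 238 = 278
⇒ h = 10.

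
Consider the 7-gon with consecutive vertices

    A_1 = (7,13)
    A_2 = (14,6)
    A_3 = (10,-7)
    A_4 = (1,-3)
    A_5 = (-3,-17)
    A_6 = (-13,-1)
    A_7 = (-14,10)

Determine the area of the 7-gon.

480.5

Apply the shoelace (surveyor's) formula: 2A = Σ (x_i·y_{i+1} − x_{i+1}·y_i), indices taken mod 7.
Σ = (-140) + (-158) + (-23) + (-26) + (-218) + (-144) + (-252) = -961
Area = |Σ|/2 = 480.5.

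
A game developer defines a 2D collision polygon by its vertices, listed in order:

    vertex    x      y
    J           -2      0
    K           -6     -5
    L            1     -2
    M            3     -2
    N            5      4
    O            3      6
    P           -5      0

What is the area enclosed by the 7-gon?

50.5

J→K: (-2)(-5) − (-6)(0) = 10
K→L: (-6)(-2) − (1)(-5) = 17
L→M: (1)(-2) − (3)(-2) = 4
M→N: (3)(4) − (5)(-2) = 22
N→O: (5)(6) − (3)(4) = 18
O→P: (3)(0) − (-5)(6) = 30
P→J: (-5)(0) − (-2)(0) = 0
Σ = 101
Area = |Σ|/2 = 50.5.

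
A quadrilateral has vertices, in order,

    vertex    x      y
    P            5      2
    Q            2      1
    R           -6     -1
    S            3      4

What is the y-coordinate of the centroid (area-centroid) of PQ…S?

Apply the shoelace formula. First the cross-terms c_i = x_i·y_{i+1} − x_{i+1}·y_i:
  1, 4, -21, -14  ⇒  2A = -30, A = -15.
Then Σ (y_i + y_{i+1})·c_i = -144, so ȳ = -144 / (6·(-15)) = 1.6.

1.6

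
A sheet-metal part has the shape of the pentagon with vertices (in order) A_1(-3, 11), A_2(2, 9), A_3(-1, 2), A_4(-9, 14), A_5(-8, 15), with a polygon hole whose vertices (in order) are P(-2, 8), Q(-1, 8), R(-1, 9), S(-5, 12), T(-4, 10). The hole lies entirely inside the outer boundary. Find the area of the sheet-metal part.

44

Outer boundary:
Apply the shoelace (surveyor's) formula: 2A = Σ (x_i·y_{i+1} − x_{i+1}·y_i), indices taken mod 5.
A_1→A_2: (-3)(9) − (2)(11) = -49
A_2→A_3: (2)(2) − (-1)(9) = 13
A_3→A_4: (-1)(14) − (-9)(2) = 4
A_4→A_5: (-9)(15) − (-8)(14) = -23
A_5→A_1: (-8)(11) − (-3)(15) = -43
Σ = -98
Area = |Σ|/2 = 49.
Hole:
Apply the shoelace (surveyor's) formula: 2A = Σ (x_i·y_{i+1} − x_{i+1}·y_i), indices taken mod 5.
Cross-terms: -8, -1, 33, -2, -12  ⇒  Σ = 10
Area = |Σ|/2 = 5.
Net area = 49 − 5 = 44.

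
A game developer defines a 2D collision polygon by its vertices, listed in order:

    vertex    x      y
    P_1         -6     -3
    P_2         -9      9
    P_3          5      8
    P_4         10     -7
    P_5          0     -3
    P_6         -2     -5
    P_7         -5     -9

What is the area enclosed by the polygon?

Cross-terms: -81, -117, -115, -30, -6, -7, -39  ⇒  Σ = -395
Area = |Σ|/2 = 197.5.

197.5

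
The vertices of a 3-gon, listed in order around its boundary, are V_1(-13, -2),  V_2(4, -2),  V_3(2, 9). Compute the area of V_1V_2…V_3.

Apply Gauss's area formula: 2A = Σ (x_i·y_{i+1} − x_{i+1}·y_i), indices taken mod 3.
Σ = (34) + (40) + (113) = 187
Area = |Σ|/2 = 93.5.

93.5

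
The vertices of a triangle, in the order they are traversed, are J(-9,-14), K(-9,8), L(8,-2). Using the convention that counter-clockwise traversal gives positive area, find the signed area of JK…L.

-187

Σ = (-198) + (-46) + (-130) = -374
Signed area = Σ/2 = -187 (negative ⇒ clockwise traversal).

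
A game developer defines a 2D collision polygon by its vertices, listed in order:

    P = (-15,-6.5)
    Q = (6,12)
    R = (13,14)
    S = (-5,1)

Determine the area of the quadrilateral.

Apply Gauss's area formula: 2A = Σ (x_i·y_{i+1} − x_{i+1}·y_i), indices taken mod 4.
Σ = (-141) + (-72) + (83) + (47.5) = -82.5
Area = |Σ|/2 = 41.25.

41.25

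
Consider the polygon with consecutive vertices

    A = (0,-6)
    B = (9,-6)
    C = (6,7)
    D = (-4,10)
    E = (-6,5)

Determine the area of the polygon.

158.5

Apply the surveyor's formula: 2A = Σ (x_i·y_{i+1} − x_{i+1}·y_i), indices taken mod 5.
A→B: (0)(-6) − (9)(-6) = 54
B→C: (9)(7) − (6)(-6) = 99
C→D: (6)(10) − (-4)(7) = 88
D→E: (-4)(5) − (-6)(10) = 40
E→A: (-6)(-6) − (0)(5) = 36
Σ = 317
Area = |Σ|/2 = 158.5.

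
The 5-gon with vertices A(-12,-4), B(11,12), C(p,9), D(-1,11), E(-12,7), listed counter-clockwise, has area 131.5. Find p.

2

The doubled signed area Σ (x_i y_{i+1} − x_{i+1} y_i) is linear in p.
With p=0 it equals 265; the coefficient of p is -1 (from the two edges through C).
So -1·p + 265 = 2·131.5 = 263 ⇒ p = 2.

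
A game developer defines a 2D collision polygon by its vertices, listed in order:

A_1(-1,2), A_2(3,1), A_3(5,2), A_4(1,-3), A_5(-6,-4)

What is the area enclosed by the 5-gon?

30.5

A_1→A_2: (-1)(1) − (3)(2) = -7
A_2→A_3: (3)(2) − (5)(1) = 1
A_3→A_4: (5)(-3) − (1)(2) = -17
A_4→A_5: (1)(-4) − (-6)(-3) = -22
A_5→A_1: (-6)(2) − (-1)(-4) = -16
Σ = -61
Area = |Σ|/2 = 30.5.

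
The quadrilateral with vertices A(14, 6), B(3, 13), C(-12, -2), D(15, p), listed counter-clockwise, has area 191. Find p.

The doubled signed area Σ (x_i y_{i+1} − x_{i+1} y_i) is linear in p.
With p=0 it equals 434; the coefficient of p is -26 (from the two edges through D).
So -26·p + 434 = 2·191 = 382 ⇒ p = 2.

2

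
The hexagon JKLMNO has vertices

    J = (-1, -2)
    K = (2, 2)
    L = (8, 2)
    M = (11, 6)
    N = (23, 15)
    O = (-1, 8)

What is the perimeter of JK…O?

66

|JK| = √((3)² + (4)²) = √25 = 5
|KL| = √((6)² + (0)²) = √36 = 6
|LM| = √((3)² + (4)²) = √25 = 5
|MN| = √((12)² + (9)²) = √225 = 15
|NO| = √((-24)² + (-7)²) = √625 = 25
|OJ| = √((0)² + (-10)²) = √100 = 10
Perimeter = 5 + 6 + 5 + 15 + 25 + 10 = 66.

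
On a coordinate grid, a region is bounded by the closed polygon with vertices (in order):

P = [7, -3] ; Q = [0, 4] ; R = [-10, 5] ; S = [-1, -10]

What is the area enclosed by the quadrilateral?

Apply the shoelace (surveyor's) formula: 2A = Σ (x_i·y_{i+1} − x_{i+1}·y_i), indices taken mod 4.
Cross-terms: 28, 40, 105, 73  ⇒  Σ = 246
Area = |Σ|/2 = 123.

123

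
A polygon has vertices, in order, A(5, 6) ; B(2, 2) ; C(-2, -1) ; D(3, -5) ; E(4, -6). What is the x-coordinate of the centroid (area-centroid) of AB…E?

Apply the surveyor's formula. First the cross-terms c_i = x_i·y_{i+1} − x_{i+1}·y_i:
  -2, 2, 13, 2, 54  ⇒  2A = 69, A = 34.5.
Then Σ (x_i + x_{i+1})·c_i = 499, so x̄ = 499 / (6·34.5) = 499/207.

499/207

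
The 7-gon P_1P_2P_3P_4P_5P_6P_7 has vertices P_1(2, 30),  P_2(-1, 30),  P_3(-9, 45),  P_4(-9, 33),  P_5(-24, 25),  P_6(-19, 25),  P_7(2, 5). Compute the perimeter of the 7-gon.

108

|P_1P_2| = √((-3)² + (0)²) = √9 = 3
|P_2P_3| = √((-8)² + (15)²) = √289 = 17
|P_3P_4| = √((0)² + (-12)²) = √144 = 12
|P_4P_5| = √((-15)² + (-8)²) = √289 = 17
|P_5P_6| = √((5)² + (0)²) = √25 = 5
|P_6P_7| = √((21)² + (-20)²) = √841 = 29
|P_7P_1| = √((0)² + (25)²) = √625 = 25
Perimeter = 3 + 17 + 12 + 17 + 5 + 29 + 25 = 108.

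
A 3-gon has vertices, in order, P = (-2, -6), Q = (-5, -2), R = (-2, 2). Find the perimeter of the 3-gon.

|PQ| = √((-3)² + (4)²) = √25 = 5
|QR| = √((3)² + (4)²) = √25 = 5
|RP| = √((0)² + (-8)²) = √64 = 8
Perimeter = 5 + 5 + 8 = 18.

18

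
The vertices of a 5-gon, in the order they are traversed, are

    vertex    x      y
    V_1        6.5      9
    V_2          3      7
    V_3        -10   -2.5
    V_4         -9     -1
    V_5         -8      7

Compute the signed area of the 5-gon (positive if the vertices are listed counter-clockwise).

-60

Apply the surveyor's formula: 2A = Σ (x_i·y_{i+1} − x_{i+1}·y_i), indices taken mod 5.
Σ = (18.5) + (62.5) + (-12.5) + (-71) + (-117.5) = -120
Signed area = Σ/2 = -60 (negative ⇒ clockwise traversal).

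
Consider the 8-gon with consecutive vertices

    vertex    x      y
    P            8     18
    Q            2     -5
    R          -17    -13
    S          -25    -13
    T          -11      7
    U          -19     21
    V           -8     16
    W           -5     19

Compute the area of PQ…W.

578.5

Cross-terms: -76, -111, -104, -318, -98, -136, -72, -242  ⇒  Σ = -1157
Area = |Σ|/2 = 578.5.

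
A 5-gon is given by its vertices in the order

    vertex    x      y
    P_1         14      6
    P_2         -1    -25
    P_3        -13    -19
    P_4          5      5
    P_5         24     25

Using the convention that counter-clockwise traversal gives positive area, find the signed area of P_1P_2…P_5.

-410.5

Apply Gauss's area formula: 2A = Σ (x_i·y_{i+1} − x_{i+1}·y_i), indices taken mod 5.
Σ = (-344) + (-306) + (30) + (5) + (-206) = -821
Signed area = Σ/2 = -410.5 (negative ⇒ clockwise traversal).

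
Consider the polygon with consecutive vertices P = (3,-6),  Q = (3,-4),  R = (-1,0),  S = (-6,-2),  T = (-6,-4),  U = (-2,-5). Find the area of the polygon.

Apply the shoelace formula: 2A = Σ (x_i·y_{i+1} − x_{i+1}·y_i), indices taken mod 6.
Σ = (6) + (-4) + (2) + (12) + (22) + (27) = 65
Area = |Σ|/2 = 32.5.

32.5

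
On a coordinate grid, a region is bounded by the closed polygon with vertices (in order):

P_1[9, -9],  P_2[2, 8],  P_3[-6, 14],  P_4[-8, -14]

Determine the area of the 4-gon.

Apply the shoelace formula: 2A = Σ (x_i·y_{i+1} − x_{i+1}·y_i), indices taken mod 4.
Σ = (90) + (76) + (196) + (198) = 560
Area = |Σ|/2 = 280.

280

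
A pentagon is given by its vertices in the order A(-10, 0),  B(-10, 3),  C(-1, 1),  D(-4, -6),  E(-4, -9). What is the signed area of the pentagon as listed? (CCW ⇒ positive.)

-52.5

Apply Gauss's area formula: 2A = Σ (x_i·y_{i+1} − x_{i+1}·y_i), indices taken mod 5.
Σ = (-30) + (-7) + (10) + (12) + (-90) = -105
Signed area = Σ/2 = -52.5 (negative ⇒ clockwise traversal).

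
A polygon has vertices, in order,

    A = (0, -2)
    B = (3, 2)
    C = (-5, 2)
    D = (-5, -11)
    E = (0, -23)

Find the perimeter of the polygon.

60

|AB| = √((3)² + (4)²) = √25 = 5
|BC| = √((-8)² + (0)²) = √64 = 8
|CD| = √((0)² + (-13)²) = √169 = 13
|DE| = √((5)² + (-12)²) = √169 = 13
|EA| = √((0)² + (21)²) = √441 = 21
Perimeter = 5 + 8 + 13 + 13 + 21 = 60.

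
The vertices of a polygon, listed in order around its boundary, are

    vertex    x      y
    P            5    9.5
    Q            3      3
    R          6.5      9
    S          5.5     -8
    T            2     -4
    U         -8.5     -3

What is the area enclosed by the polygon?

Σ = (-13.5) + (7.5) + (-101.5) + (-6) + (-40) + (-65.75) = -219.25
Area = |Σ|/2 = 109.625.

109.625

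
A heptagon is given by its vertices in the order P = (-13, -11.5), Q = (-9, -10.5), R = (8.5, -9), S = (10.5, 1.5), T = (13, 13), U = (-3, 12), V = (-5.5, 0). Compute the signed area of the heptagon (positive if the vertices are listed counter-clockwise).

375.875

Cross-terms: 33, 170.25, 107.25, 117, 195, 66, 63.25  ⇒  Σ = 751.75
Signed area = Σ/2 = 375.875 (positive ⇒ counter-clockwise traversal).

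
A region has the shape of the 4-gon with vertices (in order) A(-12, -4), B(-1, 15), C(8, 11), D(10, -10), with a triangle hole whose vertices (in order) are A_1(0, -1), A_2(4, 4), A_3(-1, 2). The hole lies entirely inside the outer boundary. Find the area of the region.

Outer boundary:
Apply the shoelace formula: 2A = Σ (x_i·y_{i+1} − x_{i+1}·y_i), indices taken mod 4.
Cross-terms: -184, -131, -190, -160  ⇒  Σ = -665
Area = |Σ|/2 = 332.5.
Hole:
Apply Gauss's area formula: 2A = Σ (x_i·y_{i+1} − x_{i+1}·y_i), indices taken mod 3.
Σ = (4) + (12) + (1) = 17
Area = |Σ|/2 = 8.5.
Net area = 332.5 − 8.5 = 324.

324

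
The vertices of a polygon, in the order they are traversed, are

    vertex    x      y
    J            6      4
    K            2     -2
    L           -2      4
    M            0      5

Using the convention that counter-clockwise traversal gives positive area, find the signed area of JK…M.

Apply Gauss's area formula: 2A = Σ (x_i·y_{i+1} − x_{i+1}·y_i), indices taken mod 4.
J→K: (6)(-2) − (2)(4) = -20
K→L: (2)(4) − (-2)(-2) = 4
L→M: (-2)(5) − (0)(4) = -10
M→J: (0)(4) − (6)(5) = -30
Σ = -56
Signed area = Σ/2 = -28 (negative ⇒ clockwise traversal).

-28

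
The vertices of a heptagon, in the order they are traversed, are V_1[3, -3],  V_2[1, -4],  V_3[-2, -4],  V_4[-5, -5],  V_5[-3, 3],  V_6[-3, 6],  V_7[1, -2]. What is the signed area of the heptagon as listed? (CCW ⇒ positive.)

-33.5

Apply the shoelace formula: 2A = Σ (x_i·y_{i+1} − x_{i+1}·y_i), indices taken mod 7.
Cross-terms: -9, -12, -10, -30, -9, 0, 3  ⇒  Σ = -67
Signed area = Σ/2 = -33.5 (negative ⇒ clockwise traversal).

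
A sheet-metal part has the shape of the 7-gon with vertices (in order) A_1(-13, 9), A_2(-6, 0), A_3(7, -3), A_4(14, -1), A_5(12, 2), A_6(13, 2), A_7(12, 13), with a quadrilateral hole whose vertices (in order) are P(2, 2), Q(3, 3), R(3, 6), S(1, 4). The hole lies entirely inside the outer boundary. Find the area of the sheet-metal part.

279

Outer boundary:
Σ = (54) + (18) + (35) + (40) + (-2) + (145) + (277) = 567
Area = |Σ|/2 = 283.5.
Hole:
Apply Gauss's area formula: 2A = Σ (x_i·y_{i+1} − x_{i+1}·y_i), indices taken mod 4.
Σ = (0) + (9) + (6) + (-6) = 9
Area = |Σ|/2 = 4.5.
Net area = 283.5 − 4.5 = 279.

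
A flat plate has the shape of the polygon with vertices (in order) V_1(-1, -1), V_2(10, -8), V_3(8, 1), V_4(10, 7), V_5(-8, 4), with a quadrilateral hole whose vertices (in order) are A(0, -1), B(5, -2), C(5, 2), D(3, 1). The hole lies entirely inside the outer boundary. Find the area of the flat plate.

112.5

Outer boundary:
Apply the shoelace formula: 2A = Σ (x_i·y_{i+1} − x_{i+1}·y_i), indices taken mod 5.
Σ = (18) + (74) + (46) + (96) + (12) = 246
Area = |Σ|/2 = 123.
Hole:
Σ = (5) + (20) + (-1) + (-3) = 21
Area = |Σ|/2 = 10.5.
Net area = 123 − 10.5 = 112.5.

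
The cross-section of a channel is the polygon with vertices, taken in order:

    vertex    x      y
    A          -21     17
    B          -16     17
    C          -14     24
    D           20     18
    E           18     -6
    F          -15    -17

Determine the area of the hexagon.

1207.5

A→B: (-21)(17) − (-16)(17) = -85
B→C: (-16)(24) − (-14)(17) = -146
C→D: (-14)(18) − (20)(24) = -732
D→E: (20)(-6) − (18)(18) = -444
E→F: (18)(-17) − (-15)(-6) = -396
F→A: (-15)(17) − (-21)(-17) = -612
Σ = -2415
Area = |Σ|/2 = 1207.5.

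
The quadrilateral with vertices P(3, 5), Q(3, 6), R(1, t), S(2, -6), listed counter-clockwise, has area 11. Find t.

3

Write out the shoelace sum; only the two edges meeting at R involve t:
2·Area = [(3·t − 1·6) + (1·(-6) − 2·t)] + 31
       = 1·t + 19 = 22
⇒ t = 3.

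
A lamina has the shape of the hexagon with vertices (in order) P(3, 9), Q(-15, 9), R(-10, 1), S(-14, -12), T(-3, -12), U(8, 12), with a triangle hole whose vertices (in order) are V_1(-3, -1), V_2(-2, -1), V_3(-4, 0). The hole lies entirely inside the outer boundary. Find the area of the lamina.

Outer boundary:
Apply the shoelace formula: 2A = Σ (x_i·y_{i+1} − x_{i+1}·y_i), indices taken mod 6.
Cross-terms: 162, 75, 134, 132, 60, 36  ⇒  Σ = 599
Area = |Σ|/2 = 299.5.
Hole:
V_1→V_2: (-3)(-1) − (-2)(-1) = 1
V_2→V_3: (-2)(0) − (-4)(-1) = -4
V_3→V_1: (-4)(-1) − (-3)(0) = 4
Σ = 1
Area = |Σ|/2 = 0.5.
Net area = 299.5 − 0.5 = 299.

299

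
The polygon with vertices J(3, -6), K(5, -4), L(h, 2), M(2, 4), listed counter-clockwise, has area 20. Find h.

Write out the shoelace sum; only the two edges meeting at L involve h:
2·Area = [(5·2 − h·(-4)) + (h·4 − 2·2)] + -6
       = 8·h + 0 = 40
⇒ h = 5.

5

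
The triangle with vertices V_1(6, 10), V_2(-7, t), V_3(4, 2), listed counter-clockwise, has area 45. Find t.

3

Write out the shoelace sum; only the two edges meeting at V_2 involve t:
2·Area = [(6·t − (-7)·10) + ((-7)·2 − 4·t)] + 28
       = 2·t + 84 = 90
⇒ t = 3.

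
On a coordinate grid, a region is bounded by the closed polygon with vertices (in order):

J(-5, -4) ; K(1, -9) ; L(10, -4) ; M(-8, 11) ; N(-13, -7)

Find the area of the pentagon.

214.5

Apply the shoelace (surveyor's) formula: 2A = Σ (x_i·y_{i+1} − x_{i+1}·y_i), indices taken mod 5.
Cross-terms: 49, 86, 78, 199, 17  ⇒  Σ = 429
Area = |Σ|/2 = 214.5.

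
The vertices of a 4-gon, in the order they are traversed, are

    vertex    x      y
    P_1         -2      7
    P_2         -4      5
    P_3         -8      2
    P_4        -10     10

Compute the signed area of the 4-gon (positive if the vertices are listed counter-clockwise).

Apply the shoelace (surveyor's) formula: 2A = Σ (x_i·y_{i+1} − x_{i+1}·y_i), indices taken mod 4.
P_1→P_2: (-2)(5) − (-4)(7) = 18
P_2→P_3: (-4)(2) − (-8)(5) = 32
P_3→P_4: (-8)(10) − (-10)(2) = -60
P_4→P_1: (-10)(7) − (-2)(10) = -50
Σ = -60
Signed area = Σ/2 = -30 (negative ⇒ clockwise traversal).

-30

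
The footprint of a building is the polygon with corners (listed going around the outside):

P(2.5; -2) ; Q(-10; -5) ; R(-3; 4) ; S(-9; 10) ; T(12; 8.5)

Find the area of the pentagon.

Apply the surveyor's formula: 2A = Σ (x_i·y_{i+1} − x_{i+1}·y_i), indices taken mod 5.
Σ = (-32.5) + (-55) + (6) + (-196.5) + (-45.25) = -323.25
Area = |Σ|/2 = 161.625.

161.625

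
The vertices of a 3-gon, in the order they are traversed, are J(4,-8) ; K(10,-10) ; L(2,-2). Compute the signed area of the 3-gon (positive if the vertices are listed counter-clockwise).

Apply Gauss's area formula: 2A = Σ (x_i·y_{i+1} − x_{i+1}·y_i), indices taken mod 3.
J→K: (4)(-10) − (10)(-8) = 40
K→L: (10)(-2) − (2)(-10) = 0
L→J: (2)(-8) − (4)(-2) = -8
Σ = 32
Signed area = Σ/2 = 16 (positive ⇒ counter-clockwise traversal).

16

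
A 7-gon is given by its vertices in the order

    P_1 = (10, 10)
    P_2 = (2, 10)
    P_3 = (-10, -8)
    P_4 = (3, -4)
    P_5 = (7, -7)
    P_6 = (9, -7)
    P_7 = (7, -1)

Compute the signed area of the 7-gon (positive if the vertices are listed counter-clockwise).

Cross-terms: 80, 84, 64, 7, 14, 40, 80  ⇒  Σ = 369
Signed area = Σ/2 = 184.5 (positive ⇒ counter-clockwise traversal).

184.5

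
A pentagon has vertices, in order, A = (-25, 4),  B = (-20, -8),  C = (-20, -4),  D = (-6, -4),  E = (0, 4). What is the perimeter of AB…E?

66

|AB| = √((5)² + (-12)²) = √169 = 13
|BC| = √((0)² + (4)²) = √16 = 4
|CD| = √((14)² + (0)²) = √196 = 14
|DE| = √((6)² + (8)²) = √100 = 10
|EA| = √((-25)² + (0)²) = √625 = 25
Perimeter = 13 + 4 + 14 + 10 + 25 = 66.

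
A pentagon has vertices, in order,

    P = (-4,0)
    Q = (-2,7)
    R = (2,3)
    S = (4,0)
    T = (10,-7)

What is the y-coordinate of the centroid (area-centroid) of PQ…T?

10/87

Apply the surveyor's formula. First the cross-terms c_i = x_i·y_{i+1} − x_{i+1}·y_i:
  -28, -20, -12, -28, -28  ⇒  2A = -116, A = -58.
Then Σ (y_i + y_{i+1})·c_i = -40, so ȳ = -40 / (6·(-58)) = 10/87.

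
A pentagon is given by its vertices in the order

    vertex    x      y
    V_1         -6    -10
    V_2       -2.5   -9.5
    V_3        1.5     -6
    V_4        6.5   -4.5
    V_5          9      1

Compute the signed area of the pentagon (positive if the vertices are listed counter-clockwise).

Apply Gauss's area formula: 2A = Σ (x_i·y_{i+1} − x_{i+1}·y_i), indices taken mod 5.
Σ = (32) + (29.25) + (32.25) + (47) + (-84) = 56.5
Signed area = Σ/2 = 28.25 (positive ⇒ counter-clockwise traversal).

28.25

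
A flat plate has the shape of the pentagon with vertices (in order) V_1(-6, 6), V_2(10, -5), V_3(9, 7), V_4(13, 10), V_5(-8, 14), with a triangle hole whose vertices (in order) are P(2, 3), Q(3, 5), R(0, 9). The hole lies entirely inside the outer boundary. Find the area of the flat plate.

Outer boundary:
Apply the surveyor's formula: 2A = Σ (x_i·y_{i+1} − x_{i+1}·y_i), indices taken mod 5.
Σ = (-30) + (115) + (-1) + (262) + (36) = 382
Area = |Σ|/2 = 191.
Hole:
Apply the surveyor's formula: 2A = Σ (x_i·y_{i+1} − x_{i+1}·y_i), indices taken mod 3.
Cross-terms: 1, 27, -18  ⇒  Σ = 10
Area = |Σ|/2 = 5.
Net area = 191 − 5 = 186.

186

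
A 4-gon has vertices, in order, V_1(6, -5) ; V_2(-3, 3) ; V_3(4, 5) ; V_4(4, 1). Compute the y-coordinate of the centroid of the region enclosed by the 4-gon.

Apply the shoelace (surveyor's) formula. First the cross-terms c_i = x_i·y_{i+1} − x_{i+1}·y_i:
  3, -27, -16, -26  ⇒  2A = -66, A = -33.
Then Σ (y_i + y_{i+1})·c_i = -214, so ȳ = -214 / (6·(-33)) = 107/99.

107/99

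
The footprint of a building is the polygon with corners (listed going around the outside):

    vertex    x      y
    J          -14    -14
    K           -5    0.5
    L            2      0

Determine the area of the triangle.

53

Σ = (-77) + (-1) + (-28) = -106
Area = |Σ|/2 = 53.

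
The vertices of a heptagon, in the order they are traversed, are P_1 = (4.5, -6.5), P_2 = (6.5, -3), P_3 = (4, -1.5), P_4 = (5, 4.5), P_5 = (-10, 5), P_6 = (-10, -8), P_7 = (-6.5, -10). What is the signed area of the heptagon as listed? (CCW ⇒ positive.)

Σ = (28.75) + (2.25) + (25.5) + (70) + (130) + (48) + (87.25) = 391.75
Signed area = Σ/2 = 195.875 (positive ⇒ counter-clockwise traversal).

195.875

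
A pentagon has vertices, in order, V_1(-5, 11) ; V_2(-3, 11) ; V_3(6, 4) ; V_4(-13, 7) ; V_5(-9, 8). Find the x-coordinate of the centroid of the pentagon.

-506/159

Apply the surveyor's formula. First the cross-terms c_i = x_i·y_{i+1} − x_{i+1}·y_i:
  -22, -78, 94, -41, -59  ⇒  2A = -106, A = -53.
Then Σ (x_i + x_{i+1})·c_i = 1012, so x̄ = 1012 / (6·(-53)) = -506/159.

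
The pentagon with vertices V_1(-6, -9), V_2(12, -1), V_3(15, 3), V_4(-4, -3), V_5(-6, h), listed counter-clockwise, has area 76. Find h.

Write out the shoelace sum; only the two edges meeting at V_5 involve h:
2·Area = [((-4)·h − (-6)·(-3)) + ((-6)·(-9) − (-6)·h)] + 132
       = 2·h + 168 = 152
⇒ h = -8.

-8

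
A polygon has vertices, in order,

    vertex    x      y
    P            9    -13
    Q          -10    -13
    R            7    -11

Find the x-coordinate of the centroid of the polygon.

Apply the surveyor's formula. First the cross-terms c_i = x_i·y_{i+1} − x_{i+1}·y_i:
  -247, 201, 8  ⇒  2A = -38, A = -19.
Then Σ (x_i + x_{i+1})·c_i = -228, so x̄ = -228 / (6·(-19)) = 2.

2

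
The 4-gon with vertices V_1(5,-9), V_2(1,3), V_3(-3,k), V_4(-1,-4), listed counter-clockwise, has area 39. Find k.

Write out the shoelace sum; only the two edges meeting at V_3 involve k:
2·Area = [(1·k − (-3)·3) + ((-3)·(-4) − (-1)·k)] + 53
       = 2·k + 74 = 78
⇒ k = 2.

2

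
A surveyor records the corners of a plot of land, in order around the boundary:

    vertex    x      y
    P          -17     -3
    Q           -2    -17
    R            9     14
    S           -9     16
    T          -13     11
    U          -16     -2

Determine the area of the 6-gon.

501.5

Σ = (283) + (125) + (270) + (109) + (202) + (14) = 1003
Area = |Σ|/2 = 501.5.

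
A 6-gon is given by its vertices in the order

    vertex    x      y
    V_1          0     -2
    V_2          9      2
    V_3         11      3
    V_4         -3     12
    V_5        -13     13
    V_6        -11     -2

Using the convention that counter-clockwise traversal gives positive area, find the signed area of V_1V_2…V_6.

236

Apply the shoelace formula: 2A = Σ (x_i·y_{i+1} − x_{i+1}·y_i), indices taken mod 6.
Σ = (18) + (5) + (141) + (117) + (169) + (22) = 472
Signed area = Σ/2 = 236 (positive ⇒ counter-clockwise traversal).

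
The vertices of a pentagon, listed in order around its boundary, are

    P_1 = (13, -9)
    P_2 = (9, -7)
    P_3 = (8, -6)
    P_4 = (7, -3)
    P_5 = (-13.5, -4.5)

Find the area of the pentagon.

Apply the shoelace formula: 2A = Σ (x_i·y_{i+1} − x_{i+1}·y_i), indices taken mod 5.
Σ = (-10) + (2) + (18) + (-72) + (180) = 118
Area = |Σ|/2 = 59.

59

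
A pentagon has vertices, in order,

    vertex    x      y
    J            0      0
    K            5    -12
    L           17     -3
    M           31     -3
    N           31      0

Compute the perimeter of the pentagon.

|JK| = √((5)² + (-12)²) = √169 = 13
|KL| = √((12)² + (9)²) = √225 = 15
|LM| = √((14)² + (0)²) = √196 = 14
|MN| = √((0)² + (3)²) = √9 = 3
|NJ| = √((-31)² + (0)²) = √961 = 31
Perimeter = 13 + 15 + 14 + 3 + 31 = 76.

76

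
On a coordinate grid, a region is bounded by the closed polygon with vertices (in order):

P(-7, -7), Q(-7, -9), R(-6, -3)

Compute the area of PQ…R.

Cross-terms: 14, -33, 21  ⇒  Σ = 2
Area = |Σ|/2 = 1.

1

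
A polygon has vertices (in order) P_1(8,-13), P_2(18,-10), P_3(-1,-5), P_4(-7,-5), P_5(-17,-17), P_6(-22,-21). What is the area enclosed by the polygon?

247.5

Apply Gauss's area formula: 2A = Σ (x_i·y_{i+1} − x_{i+1}·y_i), indices taken mod 6.
Σ = (154) + (-100) + (-30) + (34) + (-17) + (454) = 495
Area = |Σ|/2 = 247.5.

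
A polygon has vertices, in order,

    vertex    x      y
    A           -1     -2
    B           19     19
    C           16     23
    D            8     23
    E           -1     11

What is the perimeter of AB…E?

|AB| = √((20)² + (21)²) = √841 = 29
|BC| = √((-3)² + (4)²) = √25 = 5
|CD| = √((-8)² + (0)²) = √64 = 8
|DE| = √((-9)² + (-12)²) = √225 = 15
|EA| = √((0)² + (-13)²) = √169 = 13
Perimeter = 29 + 5 + 8 + 15 + 13 = 70.

70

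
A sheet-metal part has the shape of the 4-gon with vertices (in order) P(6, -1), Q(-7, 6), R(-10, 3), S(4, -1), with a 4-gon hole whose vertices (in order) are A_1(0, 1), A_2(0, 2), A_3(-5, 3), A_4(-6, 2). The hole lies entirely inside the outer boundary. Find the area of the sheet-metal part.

28

Outer boundary:
Apply the shoelace formula: 2A = Σ (x_i·y_{i+1} − x_{i+1}·y_i), indices taken mod 4.
Σ = (29) + (39) + (-2) + (2) = 68
Area = |Σ|/2 = 34.
Hole:
A_1→A_2: (0)(2) − (0)(1) = 0
A_2→A_3: (0)(3) − (-5)(2) = 10
A_3→A_4: (-5)(2) − (-6)(3) = 8
A_4→A_1: (-6)(1) − (0)(2) = -6
Σ = 12
Area = |Σ|/2 = 6.
Net area = 34 − 6 = 28.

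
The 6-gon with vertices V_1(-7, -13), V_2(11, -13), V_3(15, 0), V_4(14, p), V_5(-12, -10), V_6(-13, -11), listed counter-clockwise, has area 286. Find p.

Write out the shoelace sum; only the two edges meeting at V_4 involve p:
2·Area = [(15·p − 14·0) + (14·(-10) − (-12)·p)] + 523
       = 27·p + 383 = 572
⇒ p = 7.

7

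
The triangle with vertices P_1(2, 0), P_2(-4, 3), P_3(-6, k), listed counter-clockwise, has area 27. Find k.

-5

Write out the shoelace sum; only the two edges meeting at P_3 involve k:
2·Area = [((-4)·k − (-6)·3) + ((-6)·0 − 2·k)] + 6
       = -6·k + 24 = 54
⇒ k = -5.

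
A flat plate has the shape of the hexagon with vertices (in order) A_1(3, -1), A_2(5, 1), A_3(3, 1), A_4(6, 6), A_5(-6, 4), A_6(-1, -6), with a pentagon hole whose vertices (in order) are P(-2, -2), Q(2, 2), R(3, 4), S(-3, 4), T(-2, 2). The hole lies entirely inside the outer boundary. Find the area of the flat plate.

Outer boundary:
Apply the surveyor's formula: 2A = Σ (x_i·y_{i+1} − x_{i+1}·y_i), indices taken mod 6.
Σ = (8) + (2) + (12) + (60) + (40) + (19) = 141
Area = |Σ|/2 = 70.5.
Hole:
P→Q: (-2)(2) − (2)(-2) = 0
Q→R: (2)(4) − (3)(2) = 2
R→S: (3)(4) − (-3)(4) = 24
S→T: (-3)(2) − (-2)(4) = 2
T→P: (-2)(-2) − (-2)(2) = 8
Σ = 36
Area = |Σ|/2 = 18.
Net area = 70.5 − 18 = 52.5.

52.5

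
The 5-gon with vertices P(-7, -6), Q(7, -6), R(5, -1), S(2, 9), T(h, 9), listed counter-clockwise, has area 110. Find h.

Write out the shoelace sum; only the two edges meeting at T involve h:
2·Area = [(2·9 − h·9) + (h·(-6) − (-7)·9)] + 154
       = -15·h + 235 = 220
⇒ h = 1.

1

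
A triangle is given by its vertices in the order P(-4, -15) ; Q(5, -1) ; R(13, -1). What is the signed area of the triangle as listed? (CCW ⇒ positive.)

Apply Gauss's area formula: 2A = Σ (x_i·y_{i+1} − x_{i+1}·y_i), indices taken mod 3.
Cross-terms: 79, 8, -199  ⇒  Σ = -112
Signed area = Σ/2 = -56 (negative ⇒ clockwise traversal).

-56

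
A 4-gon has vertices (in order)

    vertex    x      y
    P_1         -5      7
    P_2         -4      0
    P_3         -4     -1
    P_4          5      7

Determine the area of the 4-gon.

Apply Gauss's area formula: 2A = Σ (x_i·y_{i+1} − x_{i+1}·y_i), indices taken mod 4.
Cross-terms: 28, 4, -23, 70  ⇒  Σ = 79
Area = |Σ|/2 = 39.5.

39.5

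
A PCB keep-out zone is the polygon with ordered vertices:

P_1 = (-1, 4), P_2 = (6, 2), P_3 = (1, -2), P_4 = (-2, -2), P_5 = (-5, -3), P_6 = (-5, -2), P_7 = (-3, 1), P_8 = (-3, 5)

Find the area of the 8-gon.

42.5

Apply the shoelace (surveyor's) formula: 2A = Σ (x_i·y_{i+1} − x_{i+1}·y_i), indices taken mod 8.
Σ = (-26) + (-14) + (-6) + (-4) + (-5) + (-11) + (-12) + (-7) = -85
Area = |Σ|/2 = 42.5.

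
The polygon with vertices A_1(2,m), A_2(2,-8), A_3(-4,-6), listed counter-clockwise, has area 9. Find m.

-11

Write out the shoelace sum; only the two edges meeting at A_1 involve m:
2·Area = [((-4)·m − 2·(-6)) + (2·(-8) − 2·m)] + -44
       = -6·m + -48 = 18
⇒ m = -11.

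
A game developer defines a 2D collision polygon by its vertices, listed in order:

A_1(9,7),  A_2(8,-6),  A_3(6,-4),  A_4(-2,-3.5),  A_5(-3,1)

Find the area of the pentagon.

88.75

Σ = (-110) + (4) + (-29) + (-12.5) + (-30) = -177.5
Area = |Σ|/2 = 88.75.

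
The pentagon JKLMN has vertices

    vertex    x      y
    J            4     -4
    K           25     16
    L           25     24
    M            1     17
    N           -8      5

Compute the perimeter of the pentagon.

|JK| = √((21)² + (20)²) = √841 = 29
|KL| = √((0)² + (8)²) = √64 = 8
|LM| = √((-24)² + (-7)²) = √625 = 25
|MN| = √((-9)² + (-12)²) = √225 = 15
|NJ| = √((12)² + (-9)²) = √225 = 15
Perimeter = 29 + 8 + 25 + 15 + 15 = 92.

92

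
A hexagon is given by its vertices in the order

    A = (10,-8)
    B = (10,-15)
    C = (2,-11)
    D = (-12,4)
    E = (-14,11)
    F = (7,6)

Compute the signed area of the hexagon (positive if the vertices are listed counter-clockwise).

Apply the shoelace formula: 2A = Σ (x_i·y_{i+1} − x_{i+1}·y_i), indices taken mod 6.
Σ = (-70) + (-80) + (-124) + (-76) + (-161) + (-116) = -627
Signed area = Σ/2 = -313.5 (negative ⇒ clockwise traversal).

-313.5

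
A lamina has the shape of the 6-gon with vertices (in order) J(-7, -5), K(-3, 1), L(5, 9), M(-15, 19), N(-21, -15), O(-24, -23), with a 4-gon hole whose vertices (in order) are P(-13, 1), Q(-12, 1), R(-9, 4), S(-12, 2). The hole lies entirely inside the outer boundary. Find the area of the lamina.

Outer boundary:
Apply the shoelace formula: 2A = Σ (x_i·y_{i+1} − x_{i+1}·y_i), indices taken mod 6.
J→K: (-7)(1) − (-3)(-5) = -22
K→L: (-3)(9) − (5)(1) = -32
L→M: (5)(19) − (-15)(9) = 230
M→N: (-15)(-15) − (-21)(19) = 624
N→O: (-21)(-23) − (-24)(-15) = 123
O→J: (-24)(-5) − (-7)(-23) = -41
Σ = 882
Area = |Σ|/2 = 441.
Hole:
Apply the shoelace (surveyor's) formula: 2A = Σ (x_i·y_{i+1} − x_{i+1}·y_i), indices taken mod 4.
P→Q: (-13)(1) − (-12)(1) = -1
Q→R: (-12)(4) − (-9)(1) = -39
R→S: (-9)(2) − (-12)(4) = 30
S→P: (-12)(1) − (-13)(2) = 14
Σ = 4
Area = |Σ|/2 = 2.
Net area = 441 − 2 = 439.

439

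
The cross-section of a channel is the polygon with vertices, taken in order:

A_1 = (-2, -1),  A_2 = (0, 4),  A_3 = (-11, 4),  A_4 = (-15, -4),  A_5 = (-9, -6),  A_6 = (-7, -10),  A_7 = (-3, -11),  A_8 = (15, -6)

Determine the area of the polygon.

Apply the shoelace formula: 2A = Σ (x_i·y_{i+1} − x_{i+1}·y_i), indices taken mod 8.
Σ = (-8) + (44) + (104) + (54) + (48) + (47) + (183) + (-27) = 445
Area = |Σ|/2 = 222.5.

222.5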